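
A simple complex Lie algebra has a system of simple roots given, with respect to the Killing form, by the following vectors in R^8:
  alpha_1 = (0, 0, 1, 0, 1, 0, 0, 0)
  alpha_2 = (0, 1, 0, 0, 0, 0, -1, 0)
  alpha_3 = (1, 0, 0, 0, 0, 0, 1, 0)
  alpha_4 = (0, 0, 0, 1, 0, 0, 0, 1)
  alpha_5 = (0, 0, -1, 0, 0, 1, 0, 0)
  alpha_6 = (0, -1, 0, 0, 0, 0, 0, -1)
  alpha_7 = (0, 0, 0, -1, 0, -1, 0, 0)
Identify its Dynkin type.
A_7

Compute the Cartan integers a_ij = 2(alpha_i, alpha_j)/(alpha_j, alpha_j); the resulting 7x7 Cartan matrix is
[[2, 0, 0, 0, -1, 0, 0], [0, 2, -1, 0, 0, -1, 0], [0, -1, 2, 0, 0, 0, 0], [0, 0, 0, 2, 0, -1, -1], [-1, 0, 0, 0, 2, 0, -1], [0, -1, 0, -1, 0, 2, 0], [0, 0, 0, -1, -1, 0, 2]].
All simple roots have the same length, so the diagram is simply laced. The associated Dynkin diagram is a chain of 7 nodes with single edges (A_7), so the type is A_7 (the algebra sl(8)).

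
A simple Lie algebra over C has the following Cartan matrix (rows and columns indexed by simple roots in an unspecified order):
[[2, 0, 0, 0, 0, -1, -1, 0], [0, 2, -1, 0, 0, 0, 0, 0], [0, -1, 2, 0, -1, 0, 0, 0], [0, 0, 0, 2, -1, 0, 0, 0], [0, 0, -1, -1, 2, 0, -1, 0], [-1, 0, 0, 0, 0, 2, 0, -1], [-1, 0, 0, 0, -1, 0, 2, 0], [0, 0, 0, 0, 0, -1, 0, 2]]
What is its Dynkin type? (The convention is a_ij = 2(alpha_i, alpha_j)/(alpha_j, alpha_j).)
E_8

The matrix has rank 8 with 2's on the diagonal. Reading the off-diagonal entries as Dynkin edges (a single edge where a_ij = a_ji = -1; a double or triple edge where a_ij * a_ji = 2 or 3), the diagram is a chain of 7 nodes with one extra node attached to the third node from one end (E_8). One simple-root ordering that puts it in standard form is (alpha_2, alpha_4, alpha_3, alpha_5, alpha_7, alpha_1, alpha_6, alpha_8). So the algebra is type E_8.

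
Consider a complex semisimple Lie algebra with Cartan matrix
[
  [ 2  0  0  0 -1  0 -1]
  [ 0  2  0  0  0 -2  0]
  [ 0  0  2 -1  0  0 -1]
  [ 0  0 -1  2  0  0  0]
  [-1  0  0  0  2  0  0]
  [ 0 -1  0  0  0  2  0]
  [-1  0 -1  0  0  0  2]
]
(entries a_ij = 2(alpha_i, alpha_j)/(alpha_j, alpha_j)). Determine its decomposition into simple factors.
The diagram associated to this matrix has two connected components: the simple roots {alpha_1, alpha_3, alpha_4, alpha_5, alpha_7} form a chain of 5 nodes with single edges (A_5), and {alpha_2, alpha_6} form a chain of 2 nodes with a double edge at one end; the terminal node there is the unique short simple root (B_2). A semisimple Lie algebra decomposes uniquely as the direct sum of simple ideals, one per connected component of its Dynkin diagram, so g ≅ A_5 ⊕ B_2 (dimension 35 + 10 = 45).

A5 + B2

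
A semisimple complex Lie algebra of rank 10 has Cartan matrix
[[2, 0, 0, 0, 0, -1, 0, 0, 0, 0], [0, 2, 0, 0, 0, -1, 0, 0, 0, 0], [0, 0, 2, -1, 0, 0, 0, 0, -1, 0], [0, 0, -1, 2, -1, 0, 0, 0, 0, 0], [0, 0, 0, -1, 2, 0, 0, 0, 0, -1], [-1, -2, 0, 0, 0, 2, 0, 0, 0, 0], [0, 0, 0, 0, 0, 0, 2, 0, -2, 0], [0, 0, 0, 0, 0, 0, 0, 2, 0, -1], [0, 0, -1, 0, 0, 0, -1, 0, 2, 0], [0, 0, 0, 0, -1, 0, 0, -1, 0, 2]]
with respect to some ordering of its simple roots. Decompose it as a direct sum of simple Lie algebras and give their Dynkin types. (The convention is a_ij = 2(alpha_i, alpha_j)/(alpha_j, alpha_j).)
The diagram associated to this matrix has two connected components: the simple roots {alpha_1, alpha_2, alpha_6} form a chain of 3 nodes with a double edge at one end; the terminal node there is the unique short simple root (B_3), and {alpha_3, alpha_4, alpha_5, alpha_7, alpha_8, alpha_9, alpha_10} form a chain of 7 nodes with a double edge at one end; the terminal node there is the unique long simple root (C_7). A semisimple Lie algebra decomposes uniquely as the direct sum of simple ideals, one per connected component of its Dynkin diagram, so g ≅ B_3 ⊕ C_7 (dimension 21 + 105 = 126).

B_3 + C_7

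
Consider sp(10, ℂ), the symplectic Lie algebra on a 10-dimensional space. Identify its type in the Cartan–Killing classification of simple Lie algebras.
C_5

This is sp(10), which has dimension 10(10+1)/2 = 55 and rank 10/2 = 5. In the classification of classical Lie algebras, the symplectic algebra sp(2n) has type C_n; here n = 5, so the Dynkin diagram is a chain of 5 nodes with a double edge at one end; the terminal node there is the unique long simple root (C_5). Hence the type is C_5.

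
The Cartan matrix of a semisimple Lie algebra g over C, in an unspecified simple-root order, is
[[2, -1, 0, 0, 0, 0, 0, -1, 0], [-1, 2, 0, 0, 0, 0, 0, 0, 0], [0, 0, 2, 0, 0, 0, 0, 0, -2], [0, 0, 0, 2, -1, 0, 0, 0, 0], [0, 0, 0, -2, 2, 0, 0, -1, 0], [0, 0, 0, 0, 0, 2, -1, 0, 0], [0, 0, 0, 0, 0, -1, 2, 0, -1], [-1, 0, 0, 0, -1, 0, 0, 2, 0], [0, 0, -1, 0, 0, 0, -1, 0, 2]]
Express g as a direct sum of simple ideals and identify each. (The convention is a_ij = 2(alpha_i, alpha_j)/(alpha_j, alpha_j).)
The diagram associated to this matrix has two connected components: the simple roots {alpha_1, alpha_2, alpha_4, alpha_5, alpha_8} form a chain of 5 nodes with a double edge at one end; the terminal node there is the unique short simple root (B_5), and {alpha_3, alpha_6, alpha_7, alpha_9} form a chain of 4 nodes with a double edge at one end; the terminal node there is the unique long simple root (C_4). A semisimple Lie algebra decomposes uniquely as the direct sum of simple ideals, one per connected component of its Dynkin diagram, so g ≅ B_5 ⊕ C_4 (dimension 55 + 36 = 91).

B_5 (so(11)) + C_4 (sp(8))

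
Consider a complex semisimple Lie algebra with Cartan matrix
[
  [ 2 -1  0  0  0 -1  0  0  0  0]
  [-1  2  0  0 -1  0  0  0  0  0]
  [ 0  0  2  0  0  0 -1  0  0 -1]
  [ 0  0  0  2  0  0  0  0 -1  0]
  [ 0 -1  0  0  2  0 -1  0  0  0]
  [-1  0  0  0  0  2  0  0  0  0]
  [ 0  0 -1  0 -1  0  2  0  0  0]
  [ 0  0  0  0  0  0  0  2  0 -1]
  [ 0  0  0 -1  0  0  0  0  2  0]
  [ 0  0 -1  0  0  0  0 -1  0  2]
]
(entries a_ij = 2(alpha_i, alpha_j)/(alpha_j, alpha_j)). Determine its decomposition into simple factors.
The diagram associated to this matrix has two connected components: the simple roots {alpha_4, alpha_9} form a chain of 2 nodes with single edges (A_2), and {alpha_1, alpha_2, alpha_3, alpha_5, alpha_6, alpha_7, alpha_8, alpha_10} form a chain of 8 nodes with single edges (A_8). A semisimple Lie algebra decomposes uniquely as the direct sum of simple ideals, one per connected component of its Dynkin diagram, so g ≅ A_2 ⊕ A_8 (dimension 8 + 80 = 88).

A2 ⊕ A8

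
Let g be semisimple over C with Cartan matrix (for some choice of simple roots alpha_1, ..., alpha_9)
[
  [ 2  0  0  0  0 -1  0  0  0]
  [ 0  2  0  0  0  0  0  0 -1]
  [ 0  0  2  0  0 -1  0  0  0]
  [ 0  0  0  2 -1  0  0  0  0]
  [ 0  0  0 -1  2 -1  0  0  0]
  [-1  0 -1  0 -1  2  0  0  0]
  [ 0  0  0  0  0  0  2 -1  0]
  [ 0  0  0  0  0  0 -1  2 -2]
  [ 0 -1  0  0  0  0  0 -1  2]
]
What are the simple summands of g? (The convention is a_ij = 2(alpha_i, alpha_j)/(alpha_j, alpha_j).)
The diagram associated to this matrix has two connected components: the simple roots {alpha_1, alpha_3, alpha_4, alpha_5, alpha_6} form a chain of 3 nodes with a fork of two nodes at one end (D_5), and {alpha_2, alpha_7, alpha_8, alpha_9} form a chain of 4 nodes with a double edge between the middle two (F_4). A semisimple Lie algebra decomposes uniquely as the direct sum of simple ideals, one per connected component of its Dynkin diagram, so g ≅ D_5 ⊕ F_4 (dimension 45 + 52 = 97).

type D_5 ⊕ type F_4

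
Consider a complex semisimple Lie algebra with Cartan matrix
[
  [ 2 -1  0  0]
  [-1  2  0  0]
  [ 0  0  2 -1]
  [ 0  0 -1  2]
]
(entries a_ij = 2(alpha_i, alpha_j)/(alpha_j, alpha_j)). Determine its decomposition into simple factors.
The diagram associated to this matrix has two connected components: the simple roots {alpha_3, alpha_4} form a chain of 2 nodes with single edges (A_2), and {alpha_1, alpha_2} form a chain of 2 nodes with single edges (A_2). A semisimple Lie algebra decomposes uniquely as the direct sum of simple ideals, one per connected component of its Dynkin diagram, so g ≅ A_2 ⊕ A_2 (dimension 8 + 8 = 16).

A_2 (sl(3)) + A_2 (sl(3))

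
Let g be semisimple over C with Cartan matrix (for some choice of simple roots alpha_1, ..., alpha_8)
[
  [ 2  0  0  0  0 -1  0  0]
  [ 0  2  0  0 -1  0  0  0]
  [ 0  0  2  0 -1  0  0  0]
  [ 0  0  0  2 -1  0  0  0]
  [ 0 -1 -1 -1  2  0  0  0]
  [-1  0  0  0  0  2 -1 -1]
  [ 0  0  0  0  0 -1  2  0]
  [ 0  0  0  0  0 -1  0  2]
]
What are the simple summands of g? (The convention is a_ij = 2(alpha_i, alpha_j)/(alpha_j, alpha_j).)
The diagram associated to this matrix has two connected components: the simple roots {alpha_1, alpha_6, alpha_7, alpha_8} form a chain of 2 nodes with a fork of two nodes at one end (D_4), and {alpha_2, alpha_3, alpha_4, alpha_5} form a chain of 2 nodes with a fork of two nodes at one end (D_4). A semisimple Lie algebra decomposes uniquely as the direct sum of simple ideals, one per connected component of its Dynkin diagram, so g ≅ D_4 ⊕ D_4 (dimension 28 + 28 = 56).

D4 + D4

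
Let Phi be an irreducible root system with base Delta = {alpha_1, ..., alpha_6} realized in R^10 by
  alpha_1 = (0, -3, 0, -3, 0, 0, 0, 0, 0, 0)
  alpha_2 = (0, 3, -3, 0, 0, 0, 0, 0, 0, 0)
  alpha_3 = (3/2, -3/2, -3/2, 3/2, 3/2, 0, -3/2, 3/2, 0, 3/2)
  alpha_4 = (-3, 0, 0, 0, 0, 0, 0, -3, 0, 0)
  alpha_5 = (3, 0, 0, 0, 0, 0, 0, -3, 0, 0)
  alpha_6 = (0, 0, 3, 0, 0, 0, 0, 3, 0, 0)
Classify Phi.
E6

Compute the Cartan integers a_ij = 2(alpha_i, alpha_j)/(alpha_j, alpha_j); the resulting 6x6 Cartan matrix is
[[2, -1, 0, 0, 0, 0], [-1, 2, 0, 0, 0, -1], [0, 0, 2, -1, 0, 0], [0, 0, -1, 2, 0, -1], [0, 0, 0, 0, 2, -1], [0, -1, 0, -1, -1, 2]].
All simple roots have the same length, so the diagram is simply laced. The associated Dynkin diagram is a chain of 5 nodes with one extra node attached to the third node from one end (E_6), so the type is E_6.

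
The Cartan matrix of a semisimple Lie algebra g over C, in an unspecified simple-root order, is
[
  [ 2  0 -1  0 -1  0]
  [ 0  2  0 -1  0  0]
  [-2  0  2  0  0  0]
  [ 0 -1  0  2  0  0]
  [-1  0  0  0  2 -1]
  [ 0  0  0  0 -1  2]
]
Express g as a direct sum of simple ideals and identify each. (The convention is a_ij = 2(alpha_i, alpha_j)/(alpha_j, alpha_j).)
The diagram associated to this matrix has two connected components: the simple roots {alpha_2, alpha_4} form a chain of 2 nodes with single edges (A_2), and {alpha_1, alpha_3, alpha_5, alpha_6} form a chain of 4 nodes with a double edge at one end; the terminal node there is the unique long simple root (C_4). A semisimple Lie algebra decomposes uniquely as the direct sum of simple ideals, one per connected component of its Dynkin diagram, so g ≅ A_2 ⊕ C_4 (dimension 8 + 36 = 44).

type A_2 ⊕ type C_4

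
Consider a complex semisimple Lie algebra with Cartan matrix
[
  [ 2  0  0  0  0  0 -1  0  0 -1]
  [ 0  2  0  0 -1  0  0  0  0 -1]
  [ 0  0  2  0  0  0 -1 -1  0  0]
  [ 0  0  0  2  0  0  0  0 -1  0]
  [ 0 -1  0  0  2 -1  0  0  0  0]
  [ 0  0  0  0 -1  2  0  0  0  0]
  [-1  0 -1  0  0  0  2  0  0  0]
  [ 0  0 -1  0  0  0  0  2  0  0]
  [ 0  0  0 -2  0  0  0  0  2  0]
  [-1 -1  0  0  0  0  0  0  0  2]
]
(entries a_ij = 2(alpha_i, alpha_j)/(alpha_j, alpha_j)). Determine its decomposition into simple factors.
A_8 (sl(9)) ⊕ B_2 (so(5))

The diagram associated to this matrix has two connected components: the simple roots {alpha_1, alpha_2, alpha_3, alpha_5, alpha_6, alpha_7, alpha_8, alpha_10} form a chain of 8 nodes with single edges (A_8), and {alpha_4, alpha_9} form a chain of 2 nodes with a double edge at one end; the terminal node there is the unique short simple root (B_2). A semisimple Lie algebra decomposes uniquely as the direct sum of simple ideals, one per connected component of its Dynkin diagram, so g ≅ A_8 ⊕ B_2 (dimension 80 + 10 = 90).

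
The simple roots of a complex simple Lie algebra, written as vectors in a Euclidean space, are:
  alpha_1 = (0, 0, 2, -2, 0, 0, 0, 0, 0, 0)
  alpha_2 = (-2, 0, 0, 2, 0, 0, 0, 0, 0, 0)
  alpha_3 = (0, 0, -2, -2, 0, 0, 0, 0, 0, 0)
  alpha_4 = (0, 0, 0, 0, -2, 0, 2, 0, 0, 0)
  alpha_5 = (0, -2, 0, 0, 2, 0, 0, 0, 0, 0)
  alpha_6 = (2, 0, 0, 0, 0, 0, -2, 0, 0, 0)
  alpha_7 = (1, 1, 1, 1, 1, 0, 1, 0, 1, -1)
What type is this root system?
E_7

Compute the Cartan integers a_ij = 2(alpha_i, alpha_j)/(alpha_j, alpha_j); the resulting 7x7 Cartan matrix is
[[2, -1, 0, 0, 0, 0, 0], [-1, 2, -1, 0, 0, -1, 0], [0, -1, 2, 0, 0, 0, -1], [0, 0, 0, 2, -1, -1, 0], [0, 0, 0, -1, 2, 0, 0], [0, -1, 0, -1, 0, 2, 0], [0, 0, -1, 0, 0, 0, 2]].
All simple roots have the same length, so the diagram is simply laced. The associated Dynkin diagram is a chain of 6 nodes with one extra node attached to the third node from one end (E_7), so the type is E_7.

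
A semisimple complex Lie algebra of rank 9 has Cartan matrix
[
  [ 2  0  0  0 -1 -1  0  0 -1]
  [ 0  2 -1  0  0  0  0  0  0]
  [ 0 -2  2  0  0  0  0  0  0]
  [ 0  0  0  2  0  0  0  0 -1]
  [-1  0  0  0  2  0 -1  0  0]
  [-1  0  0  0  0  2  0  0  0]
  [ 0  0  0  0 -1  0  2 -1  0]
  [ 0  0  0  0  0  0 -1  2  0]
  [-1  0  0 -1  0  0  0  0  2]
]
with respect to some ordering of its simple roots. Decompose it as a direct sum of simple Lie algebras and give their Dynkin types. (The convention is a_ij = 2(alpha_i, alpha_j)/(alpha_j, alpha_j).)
The diagram associated to this matrix has two connected components: the simple roots {alpha_2, alpha_3} form a chain of 2 nodes with a double edge at one end; the terminal node there is the unique short simple root (B_2), and {alpha_1, alpha_4, alpha_5, alpha_6, alpha_7, alpha_8, alpha_9} form a chain of 6 nodes with one extra node attached to the third node from one end (E_7). A semisimple Lie algebra decomposes uniquely as the direct sum of simple ideals, one per connected component of its Dynkin diagram, so g ≅ B_2 ⊕ E_7 (dimension 10 + 133 = 143).

B_2 + E_7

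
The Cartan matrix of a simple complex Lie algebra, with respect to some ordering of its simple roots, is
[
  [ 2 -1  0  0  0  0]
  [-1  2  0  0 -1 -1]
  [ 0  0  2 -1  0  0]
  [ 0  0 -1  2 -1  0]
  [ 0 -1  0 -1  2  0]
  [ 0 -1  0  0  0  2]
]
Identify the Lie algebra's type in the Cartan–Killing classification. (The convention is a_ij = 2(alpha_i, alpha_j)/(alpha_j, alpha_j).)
D6

The matrix has rank 6 with 2's on the diagonal. Reading the off-diagonal entries as Dynkin edges (a single edge where a_ij = a_ji = -1; a double or triple edge where a_ij * a_ji = 2 or 3), the diagram is a chain of 4 nodes with a fork of two nodes at one end (D_6). One simple-root ordering that puts it in standard form is (alpha_3, alpha_4, alpha_5, alpha_2, alpha_1, alpha_6). So the algebra is type D_6, i.e. so(12).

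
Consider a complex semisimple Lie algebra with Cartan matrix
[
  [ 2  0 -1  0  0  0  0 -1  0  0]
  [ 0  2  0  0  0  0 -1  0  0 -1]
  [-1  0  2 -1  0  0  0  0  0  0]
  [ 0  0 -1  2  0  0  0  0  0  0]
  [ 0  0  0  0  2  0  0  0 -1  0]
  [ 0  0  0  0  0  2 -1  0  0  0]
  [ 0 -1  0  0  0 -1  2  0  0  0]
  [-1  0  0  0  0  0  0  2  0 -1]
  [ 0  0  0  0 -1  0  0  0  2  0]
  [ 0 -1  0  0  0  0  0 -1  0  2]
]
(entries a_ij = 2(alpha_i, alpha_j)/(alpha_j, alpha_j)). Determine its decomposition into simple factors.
The diagram associated to this matrix has two connected components: the simple roots {alpha_5, alpha_9} form a chain of 2 nodes with single edges (A_2), and {alpha_1, alpha_2, alpha_3, alpha_4, alpha_6, alpha_7, alpha_8, alpha_10} form a chain of 8 nodes with single edges (A_8). A semisimple Lie algebra decomposes uniquely as the direct sum of simple ideals, one per connected component of its Dynkin diagram, so g ≅ A_2 ⊕ A_8 (dimension 8 + 80 = 88).

A_2 (sl(3)) + A_8 (sl(9))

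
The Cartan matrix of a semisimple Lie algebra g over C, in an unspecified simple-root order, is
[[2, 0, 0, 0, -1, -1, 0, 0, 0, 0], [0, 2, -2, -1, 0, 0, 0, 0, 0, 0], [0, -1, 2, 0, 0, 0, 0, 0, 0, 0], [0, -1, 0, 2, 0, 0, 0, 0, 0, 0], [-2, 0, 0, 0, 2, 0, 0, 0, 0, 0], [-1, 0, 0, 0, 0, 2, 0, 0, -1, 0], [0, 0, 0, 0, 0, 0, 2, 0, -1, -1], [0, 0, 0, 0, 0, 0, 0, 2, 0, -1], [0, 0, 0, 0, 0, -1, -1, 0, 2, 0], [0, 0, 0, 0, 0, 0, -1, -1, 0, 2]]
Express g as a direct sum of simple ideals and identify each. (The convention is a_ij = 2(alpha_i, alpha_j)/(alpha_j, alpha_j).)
type B_3 + type C_7

The diagram associated to this matrix has two connected components: the simple roots {alpha_2, alpha_3, alpha_4} form a chain of 3 nodes with a double edge at one end; the terminal node there is the unique short simple root (B_3), and {alpha_1, alpha_5, alpha_6, alpha_7, alpha_8, alpha_9, alpha_10} form a chain of 7 nodes with a double edge at one end; the terminal node there is the unique long simple root (C_7). A semisimple Lie algebra decomposes uniquely as the direct sum of simple ideals, one per connected component of its Dynkin diagram, so g ≅ B_3 ⊕ C_7 (dimension 21 + 105 = 126).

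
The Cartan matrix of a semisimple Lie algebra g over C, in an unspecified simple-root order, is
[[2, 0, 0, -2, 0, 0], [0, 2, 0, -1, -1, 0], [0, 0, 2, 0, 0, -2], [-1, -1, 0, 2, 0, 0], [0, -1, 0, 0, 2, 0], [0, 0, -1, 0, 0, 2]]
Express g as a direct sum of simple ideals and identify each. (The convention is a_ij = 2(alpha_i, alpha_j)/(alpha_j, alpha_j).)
The diagram associated to this matrix has two connected components: the simple roots {alpha_3, alpha_6} form a chain of 2 nodes with a double edge at one end; the terminal node there is the unique short simple root (B_2), and {alpha_1, alpha_2, alpha_4, alpha_5} form a chain of 4 nodes with a double edge at one end; the terminal node there is the unique long simple root (C_4). A semisimple Lie algebra decomposes uniquely as the direct sum of simple ideals, one per connected component of its Dynkin diagram, so g ≅ B_2 ⊕ C_4 (dimension 10 + 36 = 46).

B_2 + C_4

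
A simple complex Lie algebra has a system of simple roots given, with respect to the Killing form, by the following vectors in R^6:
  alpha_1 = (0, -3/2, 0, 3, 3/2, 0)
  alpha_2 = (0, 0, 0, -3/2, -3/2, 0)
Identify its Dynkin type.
Compute the Cartan integers a_ij = 2(alpha_i, alpha_j)/(alpha_j, alpha_j); the resulting 2x2 Cartan matrix is
[[2, -3], [-1, 2]].
The roots have two lengths (squared-length ratio 3:1); the short ones are alpha_{2}. The associated Dynkin diagram is two nodes joined by a triple edge (G_2), so the type is G_2.

G2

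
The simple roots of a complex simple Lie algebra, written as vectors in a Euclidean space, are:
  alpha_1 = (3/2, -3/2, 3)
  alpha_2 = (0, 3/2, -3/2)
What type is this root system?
G_2

Compute the Cartan integers a_ij = 2(alpha_i, alpha_j)/(alpha_j, alpha_j); the resulting 2x2 Cartan matrix is
[[2, -3], [-1, 2]].
The roots have two lengths (squared-length ratio 3:1); the short ones are alpha_{2}. The associated Dynkin diagram is two nodes joined by a triple edge (G_2), so the type is G_2.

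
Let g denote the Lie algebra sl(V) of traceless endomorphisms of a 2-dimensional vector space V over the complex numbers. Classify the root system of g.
A_1

This is sl(2), which has dimension 2^2 - 1 = 3 and rank 2 - 1 = 1 (a Cartan subalgebra is the diagonal traceless matrices). In the classification of classical Lie algebras, the special linear algebra sl(n+1) has type A_n; here n = 1, so the Dynkin diagram is a chain of 1 nodes with single edges (A_1). Hence the type is A_1.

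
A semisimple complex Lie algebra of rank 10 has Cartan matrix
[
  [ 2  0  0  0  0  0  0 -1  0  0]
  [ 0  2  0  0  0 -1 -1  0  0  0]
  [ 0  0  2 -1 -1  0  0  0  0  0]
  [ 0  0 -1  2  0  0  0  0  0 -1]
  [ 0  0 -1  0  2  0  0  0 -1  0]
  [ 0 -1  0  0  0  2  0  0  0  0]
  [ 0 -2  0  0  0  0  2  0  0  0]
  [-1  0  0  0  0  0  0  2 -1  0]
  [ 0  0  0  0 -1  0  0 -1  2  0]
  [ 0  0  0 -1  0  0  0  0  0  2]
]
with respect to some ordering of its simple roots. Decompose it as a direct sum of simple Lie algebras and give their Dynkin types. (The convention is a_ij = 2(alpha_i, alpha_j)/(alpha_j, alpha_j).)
A7 ⊕ C3

The diagram associated to this matrix has two connected components: the simple roots {alpha_1, alpha_3, alpha_4, alpha_5, alpha_8, alpha_9, alpha_10} form a chain of 7 nodes with single edges (A_7), and {alpha_2, alpha_6, alpha_7} form a chain of 3 nodes with a double edge at one end; the terminal node there is the unique long simple root (C_3). A semisimple Lie algebra decomposes uniquely as the direct sum of simple ideals, one per connected component of its Dynkin diagram, so g ≅ A_7 ⊕ C_3 (dimension 63 + 21 = 84).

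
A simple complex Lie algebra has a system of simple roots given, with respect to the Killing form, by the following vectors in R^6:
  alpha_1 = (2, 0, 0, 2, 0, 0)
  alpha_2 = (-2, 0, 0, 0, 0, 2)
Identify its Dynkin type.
A_2

Compute the Cartan integers a_ij = 2(alpha_i, alpha_j)/(alpha_j, alpha_j); the resulting 2x2 Cartan matrix is
[[2, -1], [-1, 2]].
All simple roots have the same length, so the diagram is simply laced. The associated Dynkin diagram is a chain of 2 nodes with single edges (A_2), so the type is A_2 (the algebra sl(3)).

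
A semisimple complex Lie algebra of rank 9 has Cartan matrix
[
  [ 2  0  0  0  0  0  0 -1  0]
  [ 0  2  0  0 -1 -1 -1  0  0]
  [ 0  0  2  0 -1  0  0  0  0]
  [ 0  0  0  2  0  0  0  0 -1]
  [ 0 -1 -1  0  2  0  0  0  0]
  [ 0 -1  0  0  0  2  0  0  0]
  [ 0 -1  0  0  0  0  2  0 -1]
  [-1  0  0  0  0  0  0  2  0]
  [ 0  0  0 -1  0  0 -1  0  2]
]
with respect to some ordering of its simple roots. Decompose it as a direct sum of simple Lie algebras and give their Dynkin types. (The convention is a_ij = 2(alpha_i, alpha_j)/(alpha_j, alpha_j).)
A_2 ⊕ E_7

The diagram associated to this matrix has two connected components: the simple roots {alpha_1, alpha_8} form a chain of 2 nodes with single edges (A_2), and {alpha_2, alpha_3, alpha_4, alpha_5, alpha_6, alpha_7, alpha_9} form a chain of 6 nodes with one extra node attached to the third node from one end (E_7). A semisimple Lie algebra decomposes uniquely as the direct sum of simple ideals, one per connected component of its Dynkin diagram, so g ≅ A_2 ⊕ E_7 (dimension 8 + 133 = 141).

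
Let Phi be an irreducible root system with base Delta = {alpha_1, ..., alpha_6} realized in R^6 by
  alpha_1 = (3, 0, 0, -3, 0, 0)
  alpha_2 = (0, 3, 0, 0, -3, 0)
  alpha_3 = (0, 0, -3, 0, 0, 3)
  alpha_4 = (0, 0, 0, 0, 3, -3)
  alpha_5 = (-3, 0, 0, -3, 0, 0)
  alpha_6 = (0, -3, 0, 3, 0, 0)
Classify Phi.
Compute the Cartan integers a_ij = 2(alpha_i, alpha_j)/(alpha_j, alpha_j); the resulting 6x6 Cartan matrix is
[[2, 0, 0, 0, 0, -1], [0, 2, 0, -1, 0, -1], [0, 0, 2, -1, 0, 0], [0, -1, -1, 2, 0, 0], [0, 0, 0, 0, 2, -1], [-1, -1, 0, 0, -1, 2]].
All simple roots have the same length, so the diagram is simply laced. The associated Dynkin diagram is a chain of 4 nodes with a fork of two nodes at one end (D_6), so the type is D_6 (the algebra so(12)).

D6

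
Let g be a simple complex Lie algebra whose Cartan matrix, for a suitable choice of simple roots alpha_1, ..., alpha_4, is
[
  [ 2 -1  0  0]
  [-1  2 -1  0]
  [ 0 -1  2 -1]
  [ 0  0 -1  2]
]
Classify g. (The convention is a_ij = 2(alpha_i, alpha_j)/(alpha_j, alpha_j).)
The matrix has rank 4 with 2's on the diagonal. Reading the off-diagonal entries as Dynkin edges (a single edge where a_ij = a_ji = -1; a double or triple edge where a_ij * a_ji = 2 or 3), the diagram is a chain of 4 nodes with single edges (A_4). One simple-root ordering that puts it in standard form is (alpha_4, alpha_3, alpha_2, alpha_1). So the algebra is type A_4, i.e. sl(5).

type A_4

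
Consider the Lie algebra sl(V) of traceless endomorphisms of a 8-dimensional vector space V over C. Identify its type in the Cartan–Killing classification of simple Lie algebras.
A7

This is sl(8), which has dimension 8^2 - 1 = 63 and rank 8 - 1 = 7 (a Cartan subalgebra is the diagonal traceless matrices). In the classification of classical Lie algebras, the special linear algebra sl(n+1) has type A_n; here n = 7, so the Dynkin diagram is a chain of 7 nodes with single edges (A_7). Hence the type is A_7.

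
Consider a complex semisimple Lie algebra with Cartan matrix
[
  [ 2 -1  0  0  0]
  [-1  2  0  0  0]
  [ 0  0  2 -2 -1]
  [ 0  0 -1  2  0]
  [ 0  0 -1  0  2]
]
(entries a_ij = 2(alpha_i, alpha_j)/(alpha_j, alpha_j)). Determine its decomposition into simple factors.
A2 ⊕ B3

The diagram associated to this matrix has two connected components: the simple roots {alpha_1, alpha_2} form a chain of 2 nodes with single edges (A_2), and {alpha_3, alpha_4, alpha_5} form a chain of 3 nodes with a double edge at one end; the terminal node there is the unique short simple root (B_3). A semisimple Lie algebra decomposes uniquely as the direct sum of simple ideals, one per connected component of its Dynkin diagram, so g ≅ A_2 ⊕ B_3 (dimension 8 + 21 = 29).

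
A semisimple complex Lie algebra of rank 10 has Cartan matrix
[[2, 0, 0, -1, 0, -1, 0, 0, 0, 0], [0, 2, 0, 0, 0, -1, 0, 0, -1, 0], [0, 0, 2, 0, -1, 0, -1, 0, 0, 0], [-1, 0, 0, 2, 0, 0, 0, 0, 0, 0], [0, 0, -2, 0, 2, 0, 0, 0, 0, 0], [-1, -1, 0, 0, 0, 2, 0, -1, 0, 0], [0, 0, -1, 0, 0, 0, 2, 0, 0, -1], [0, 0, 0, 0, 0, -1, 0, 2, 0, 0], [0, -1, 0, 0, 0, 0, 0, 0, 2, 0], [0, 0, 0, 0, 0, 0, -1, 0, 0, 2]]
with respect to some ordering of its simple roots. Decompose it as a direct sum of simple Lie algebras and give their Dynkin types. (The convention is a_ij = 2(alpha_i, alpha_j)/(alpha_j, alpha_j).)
The diagram associated to this matrix has two connected components: the simple roots {alpha_3, alpha_5, alpha_7, alpha_10} form a chain of 4 nodes with a double edge at one end; the terminal node there is the unique long simple root (C_4), and {alpha_1, alpha_2, alpha_4, alpha_6, alpha_8, alpha_9} form a chain of 5 nodes with one extra node attached to the third node from one end (E_6). A semisimple Lie algebra decomposes uniquely as the direct sum of simple ideals, one per connected component of its Dynkin diagram, so g ≅ C_4 ⊕ E_6 (dimension 36 + 78 = 114).

type C_4 ⊕ type E_6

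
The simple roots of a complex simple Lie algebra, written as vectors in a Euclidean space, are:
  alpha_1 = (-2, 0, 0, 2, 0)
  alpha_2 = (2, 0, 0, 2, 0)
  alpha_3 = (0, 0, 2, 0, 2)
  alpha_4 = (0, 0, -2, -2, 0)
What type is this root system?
D4

Compute the Cartan integers a_ij = 2(alpha_i, alpha_j)/(alpha_j, alpha_j); the resulting 4x4 Cartan matrix is
[[2, 0, 0, -1], [0, 2, 0, -1], [0, 0, 2, -1], [-1, -1, -1, 2]].
All simple roots have the same length, so the diagram is simply laced. The associated Dynkin diagram is a chain of 2 nodes with a fork of two nodes at one end (D_4), so the type is D_4 (the algebra so(8)).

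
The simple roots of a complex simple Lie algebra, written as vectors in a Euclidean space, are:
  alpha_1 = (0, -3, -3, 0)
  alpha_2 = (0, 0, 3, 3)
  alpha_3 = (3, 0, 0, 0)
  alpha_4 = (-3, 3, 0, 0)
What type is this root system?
type B_4

Compute the Cartan integers a_ij = 2(alpha_i, alpha_j)/(alpha_j, alpha_j); the resulting 4x4 Cartan matrix is
[[2, -1, 0, -1], [-1, 2, 0, 0], [0, 0, 2, -1], [-1, 0, -2, 2]].
The roots have two lengths (squared-length ratio 2:1); the short ones are alpha_{3}. The associated Dynkin diagram is a chain of 4 nodes with a double edge at one end; the terminal node there is the unique short simple root (B_4), so the type is B_4 (the algebra so(9)).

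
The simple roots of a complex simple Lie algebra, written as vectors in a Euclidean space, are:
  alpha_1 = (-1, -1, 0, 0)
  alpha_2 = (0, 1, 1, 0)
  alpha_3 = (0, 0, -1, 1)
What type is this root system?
A_3 (sl(4))

Compute the Cartan integers a_ij = 2(alpha_i, alpha_j)/(alpha_j, alpha_j); the resulting 3x3 Cartan matrix is
[[2, -1, 0], [-1, 2, -1], [0, -1, 2]].
All simple roots have the same length, so the diagram is simply laced. The associated Dynkin diagram is a chain of 3 nodes with single edges (A_3), so the type is A_3 (the algebra sl(4)).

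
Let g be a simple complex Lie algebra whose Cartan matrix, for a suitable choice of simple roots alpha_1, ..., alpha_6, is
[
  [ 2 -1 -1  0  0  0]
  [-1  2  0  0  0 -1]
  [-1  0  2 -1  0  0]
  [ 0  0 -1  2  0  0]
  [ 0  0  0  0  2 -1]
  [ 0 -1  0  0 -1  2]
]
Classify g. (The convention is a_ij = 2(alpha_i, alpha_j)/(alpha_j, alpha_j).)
The matrix has rank 6 with 2's on the diagonal. Reading the off-diagonal entries as Dynkin edges (a single edge where a_ij = a_ji = -1; a double or triple edge where a_ij * a_ji = 2 or 3), the diagram is a chain of 6 nodes with single edges (A_6). One simple-root ordering that puts it in standard form is (alpha_5, alpha_6, alpha_2, alpha_1, alpha_3, alpha_4). So the algebra is type A_6, i.e. sl(7).

A6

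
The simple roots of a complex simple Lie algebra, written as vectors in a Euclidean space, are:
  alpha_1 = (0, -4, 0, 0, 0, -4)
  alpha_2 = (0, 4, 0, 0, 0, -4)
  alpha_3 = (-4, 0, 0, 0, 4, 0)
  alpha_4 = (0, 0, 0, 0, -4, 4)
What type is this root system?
D4

Compute the Cartan integers a_ij = 2(alpha_i, alpha_j)/(alpha_j, alpha_j); the resulting 4x4 Cartan matrix is
[[2, 0, 0, -1], [0, 2, 0, -1], [0, 0, 2, -1], [-1, -1, -1, 2]].
All simple roots have the same length, so the diagram is simply laced. The associated Dynkin diagram is a chain of 2 nodes with a fork of two nodes at one end (D_4), so the type is D_4 (the algebra so(8)).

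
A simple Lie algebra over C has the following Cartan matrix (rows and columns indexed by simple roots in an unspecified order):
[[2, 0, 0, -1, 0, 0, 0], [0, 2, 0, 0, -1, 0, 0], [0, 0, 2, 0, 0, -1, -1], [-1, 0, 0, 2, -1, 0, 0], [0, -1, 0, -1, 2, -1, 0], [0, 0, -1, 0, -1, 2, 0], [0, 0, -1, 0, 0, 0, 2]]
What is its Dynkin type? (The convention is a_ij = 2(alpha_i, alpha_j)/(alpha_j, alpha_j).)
The matrix has rank 7 with 2's on the diagonal. Reading the off-diagonal entries as Dynkin edges (a single edge where a_ij = a_ji = -1; a double or triple edge where a_ij * a_ji = 2 or 3), the diagram is a chain of 6 nodes with one extra node attached to the third node from one end (E_7). One simple-root ordering that puts it in standard form is (alpha_1, alpha_2, alpha_4, alpha_5, alpha_6, alpha_3, alpha_7). So the algebra is type E_7.

E7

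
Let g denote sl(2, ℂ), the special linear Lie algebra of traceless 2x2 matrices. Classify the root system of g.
type A_1

This is sl(2), which has dimension 2^2 - 1 = 3 and rank 2 - 1 = 1 (a Cartan subalgebra is the diagonal traceless matrices). In the classification of classical Lie algebras, the special linear algebra sl(n+1) has type A_n; here n = 1, so the Dynkin diagram is a chain of 1 nodes with single edges (A_1). Hence the type is A_1.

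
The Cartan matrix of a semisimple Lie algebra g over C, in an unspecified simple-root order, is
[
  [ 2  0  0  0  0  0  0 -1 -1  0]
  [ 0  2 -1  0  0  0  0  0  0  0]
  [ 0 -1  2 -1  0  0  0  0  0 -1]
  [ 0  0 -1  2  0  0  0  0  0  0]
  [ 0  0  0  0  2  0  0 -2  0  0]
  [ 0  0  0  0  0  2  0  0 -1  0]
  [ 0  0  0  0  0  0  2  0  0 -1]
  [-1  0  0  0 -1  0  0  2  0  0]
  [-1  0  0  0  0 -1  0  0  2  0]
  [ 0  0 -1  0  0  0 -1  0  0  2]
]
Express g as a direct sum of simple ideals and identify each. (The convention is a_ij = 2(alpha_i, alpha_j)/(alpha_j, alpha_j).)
The diagram associated to this matrix has two connected components: the simple roots {alpha_1, alpha_5, alpha_6, alpha_8, alpha_9} form a chain of 5 nodes with a double edge at one end; the terminal node there is the unique long simple root (C_5), and {alpha_2, alpha_3, alpha_4, alpha_7, alpha_10} form a chain of 3 nodes with a fork of two nodes at one end (D_5). A semisimple Lie algebra decomposes uniquely as the direct sum of simple ideals, one per connected component of its Dynkin diagram, so g ≅ C_5 ⊕ D_5 (dimension 55 + 45 = 100).

type C_5 + type D_5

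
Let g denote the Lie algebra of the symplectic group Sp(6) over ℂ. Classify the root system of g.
This is sp(6), which has dimension 6(6+1)/2 = 21 and rank 6/2 = 3. In the classification of classical Lie algebras, the symplectic algebra sp(2n) has type C_n; here n = 3, so the Dynkin diagram is a chain of 3 nodes with a double edge at one end; the terminal node there is the unique long simple root (C_3). Hence the type is C_3.

C3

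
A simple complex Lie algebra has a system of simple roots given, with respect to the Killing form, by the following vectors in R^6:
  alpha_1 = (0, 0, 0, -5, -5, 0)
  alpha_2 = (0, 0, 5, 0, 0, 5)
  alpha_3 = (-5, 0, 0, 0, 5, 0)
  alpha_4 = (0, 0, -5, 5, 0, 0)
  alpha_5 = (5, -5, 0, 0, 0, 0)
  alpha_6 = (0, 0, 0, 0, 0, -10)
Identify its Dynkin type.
C6

Compute the Cartan integers a_ij = 2(alpha_i, alpha_j)/(alpha_j, alpha_j); the resulting 6x6 Cartan matrix is
[[2, 0, -1, -1, 0, 0], [0, 2, 0, -1, 0, -1], [-1, 0, 2, 0, -1, 0], [-1, -1, 0, 2, 0, 0], [0, 0, -1, 0, 2, 0], [0, -2, 0, 0, 0, 2]].
The roots have two lengths (squared-length ratio 2:1); the short ones are alpha_{1,2,3,4,5}. The associated Dynkin diagram is a chain of 6 nodes with a double edge at one end; the terminal node there is the unique long simple root (C_6), so the type is C_6 (the algebra sp(12)).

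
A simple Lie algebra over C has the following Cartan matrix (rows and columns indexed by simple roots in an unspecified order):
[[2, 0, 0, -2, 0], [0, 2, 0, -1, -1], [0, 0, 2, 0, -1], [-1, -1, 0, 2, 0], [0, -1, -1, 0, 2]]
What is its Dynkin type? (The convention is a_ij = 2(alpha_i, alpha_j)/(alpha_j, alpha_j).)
C_5

The matrix has rank 5 with 2's on the diagonal. Reading the off-diagonal entries as Dynkin edges (a single edge where a_ij = a_ji = -1; a double or triple edge where a_ij * a_ji = 2 or 3), the diagram is a chain of 5 nodes with a double edge at one end; the terminal node there is the unique long simple root (C_5). One simple-root ordering that puts it in standard form is (alpha_3, alpha_5, alpha_2, alpha_4, alpha_1). So the algebra is type C_5, i.e. sp(10).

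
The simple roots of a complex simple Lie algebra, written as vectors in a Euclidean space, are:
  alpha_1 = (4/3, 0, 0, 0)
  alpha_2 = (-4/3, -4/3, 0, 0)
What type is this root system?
type B_2

Compute the Cartan integers a_ij = 2(alpha_i, alpha_j)/(alpha_j, alpha_j); the resulting 2x2 Cartan matrix is
[[2, -1], [-2, 2]].
The roots have two lengths (squared-length ratio 2:1); the short ones are alpha_{1}. The associated Dynkin diagram is a chain of 2 nodes with a double edge at one end; the terminal node there is the unique short simple root (B_2), so the type is B_2 (the algebra so(5)).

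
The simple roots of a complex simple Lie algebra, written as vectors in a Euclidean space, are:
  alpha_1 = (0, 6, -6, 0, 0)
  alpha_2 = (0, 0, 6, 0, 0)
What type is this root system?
B2

Compute the Cartan integers a_ij = 2(alpha_i, alpha_j)/(alpha_j, alpha_j); the resulting 2x2 Cartan matrix is
[[2, -2], [-1, 2]].
The roots have two lengths (squared-length ratio 2:1); the short ones are alpha_{2}. The associated Dynkin diagram is a chain of 2 nodes with a double edge at one end; the terminal node there is the unique short simple root (B_2), so the type is B_2 (the algebra so(5)).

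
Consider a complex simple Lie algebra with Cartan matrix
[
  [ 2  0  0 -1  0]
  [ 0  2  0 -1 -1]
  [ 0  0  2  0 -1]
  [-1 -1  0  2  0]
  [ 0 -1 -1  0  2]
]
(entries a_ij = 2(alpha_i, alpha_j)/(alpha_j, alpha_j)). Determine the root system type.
The matrix has rank 5 with 2's on the diagonal. Reading the off-diagonal entries as Dynkin edges (a single edge where a_ij = a_ji = -1; a double or triple edge where a_ij * a_ji = 2 or 3), the diagram is a chain of 5 nodes with single edges (A_5). One simple-root ordering that puts it in standard form is (alpha_1, alpha_4, alpha_2, alpha_5, alpha_3). So the algebra is type A_5, i.e. sl(6).

A_5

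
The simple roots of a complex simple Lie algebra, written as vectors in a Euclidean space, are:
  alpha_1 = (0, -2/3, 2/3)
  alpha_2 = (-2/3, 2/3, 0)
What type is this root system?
A_2

Compute the Cartan integers a_ij = 2(alpha_i, alpha_j)/(alpha_j, alpha_j); the resulting 2x2 Cartan matrix is
[[2, -1], [-1, 2]].
All simple roots have the same length, so the diagram is simply laced. The associated Dynkin diagram is a chain of 2 nodes with single edges (A_2), so the type is A_2 (the algebra sl(3)).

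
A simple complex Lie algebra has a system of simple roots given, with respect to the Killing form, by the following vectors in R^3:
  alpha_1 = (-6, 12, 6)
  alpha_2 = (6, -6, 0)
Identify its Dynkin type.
Compute the Cartan integers a_ij = 2(alpha_i, alpha_j)/(alpha_j, alpha_j); the resulting 2x2 Cartan matrix is
[[2, -3], [-1, 2]].
The roots have two lengths (squared-length ratio 3:1); the short ones are alpha_{2}. The associated Dynkin diagram is two nodes joined by a triple edge (G_2), so the type is G_2.

G_2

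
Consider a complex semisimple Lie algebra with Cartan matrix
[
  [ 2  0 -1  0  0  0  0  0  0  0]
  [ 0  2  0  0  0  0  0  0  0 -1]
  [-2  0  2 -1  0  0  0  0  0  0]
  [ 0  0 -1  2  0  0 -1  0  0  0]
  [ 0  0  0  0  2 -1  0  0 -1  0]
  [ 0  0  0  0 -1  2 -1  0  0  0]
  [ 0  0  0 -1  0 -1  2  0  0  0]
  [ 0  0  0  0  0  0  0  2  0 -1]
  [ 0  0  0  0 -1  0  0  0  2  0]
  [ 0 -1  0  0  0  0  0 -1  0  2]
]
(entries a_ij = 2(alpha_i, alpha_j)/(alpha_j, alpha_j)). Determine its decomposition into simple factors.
A_3 (sl(4)) + B_7 (so(15))

The diagram associated to this matrix has two connected components: the simple roots {alpha_2, alpha_8, alpha_10} form a chain of 3 nodes with single edges (A_3), and {alpha_1, alpha_3, alpha_4, alpha_5, alpha_6, alpha_7, alpha_9} form a chain of 7 nodes with a double edge at one end; the terminal node there is the unique short simple root (B_7). A semisimple Lie algebra decomposes uniquely as the direct sum of simple ideals, one per connected component of its Dynkin diagram, so g ≅ A_3 ⊕ B_7 (dimension 15 + 105 = 120).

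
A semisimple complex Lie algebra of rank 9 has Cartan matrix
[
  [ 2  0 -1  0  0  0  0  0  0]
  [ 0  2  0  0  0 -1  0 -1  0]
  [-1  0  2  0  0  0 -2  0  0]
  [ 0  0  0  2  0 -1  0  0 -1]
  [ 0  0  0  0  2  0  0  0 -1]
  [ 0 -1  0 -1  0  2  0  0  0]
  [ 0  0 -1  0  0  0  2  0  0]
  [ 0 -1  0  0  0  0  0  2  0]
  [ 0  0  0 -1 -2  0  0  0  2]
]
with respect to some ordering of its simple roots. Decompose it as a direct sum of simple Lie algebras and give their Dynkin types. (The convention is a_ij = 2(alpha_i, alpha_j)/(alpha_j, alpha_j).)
B_3 + B_6

The diagram associated to this matrix has two connected components: the simple roots {alpha_1, alpha_3, alpha_7} form a chain of 3 nodes with a double edge at one end; the terminal node there is the unique short simple root (B_3), and {alpha_2, alpha_4, alpha_5, alpha_6, alpha_8, alpha_9} form a chain of 6 nodes with a double edge at one end; the terminal node there is the unique short simple root (B_6). A semisimple Lie algebra decomposes uniquely as the direct sum of simple ideals, one per connected component of its Dynkin diagram, so g ≅ B_3 ⊕ B_6 (dimension 21 + 78 = 99).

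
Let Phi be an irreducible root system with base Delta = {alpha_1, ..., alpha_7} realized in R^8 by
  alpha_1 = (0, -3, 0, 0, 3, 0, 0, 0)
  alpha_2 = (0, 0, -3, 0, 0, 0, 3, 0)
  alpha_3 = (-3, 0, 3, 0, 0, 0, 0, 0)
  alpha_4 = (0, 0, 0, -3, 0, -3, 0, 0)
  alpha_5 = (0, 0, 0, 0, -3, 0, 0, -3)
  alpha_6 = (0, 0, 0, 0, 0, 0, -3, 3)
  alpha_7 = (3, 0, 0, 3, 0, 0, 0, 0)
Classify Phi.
type A_7

Compute the Cartan integers a_ij = 2(alpha_i, alpha_j)/(alpha_j, alpha_j); the resulting 7x7 Cartan matrix is
[[2, 0, 0, 0, -1, 0, 0], [0, 2, -1, 0, 0, -1, 0], [0, -1, 2, 0, 0, 0, -1], [0, 0, 0, 2, 0, 0, -1], [-1, 0, 0, 0, 2, -1, 0], [0, -1, 0, 0, -1, 2, 0], [0, 0, -1, -1, 0, 0, 2]].
All simple roots have the same length, so the diagram is simply laced. The associated Dynkin diagram is a chain of 7 nodes with single edges (A_7), so the type is A_7 (the algebra sl(8)).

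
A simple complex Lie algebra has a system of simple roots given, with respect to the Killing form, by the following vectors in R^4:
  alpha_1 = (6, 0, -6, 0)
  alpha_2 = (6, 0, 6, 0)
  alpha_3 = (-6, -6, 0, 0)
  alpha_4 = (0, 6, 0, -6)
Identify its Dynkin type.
D_4 (so(8))

Compute the Cartan integers a_ij = 2(alpha_i, alpha_j)/(alpha_j, alpha_j); the resulting 4x4 Cartan matrix is
[[2, 0, -1, 0], [0, 2, -1, 0], [-1, -1, 2, -1], [0, 0, -1, 2]].
All simple roots have the same length, so the diagram is simply laced. The associated Dynkin diagram is a chain of 2 nodes with a fork of two nodes at one end (D_4), so the type is D_4 (the algebra so(8)).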